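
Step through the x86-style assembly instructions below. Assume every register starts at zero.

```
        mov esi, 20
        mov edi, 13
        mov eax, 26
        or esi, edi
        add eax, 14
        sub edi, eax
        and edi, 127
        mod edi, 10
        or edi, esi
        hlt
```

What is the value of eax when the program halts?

after mov esi, 20: esi=20
after mov edi, 13: edi=13
after mov eax, 26: eax=26
after or esi, edi: esi=20|13=29
after add eax, 14: eax=26+14=40
after sub edi, eax: edi=13-40=-27
after and edi, 127: edi=(-27)&127=101
after mod edi, 10: edi=101%10=1
after or edi, esi: edi=1|29=29
halt.

40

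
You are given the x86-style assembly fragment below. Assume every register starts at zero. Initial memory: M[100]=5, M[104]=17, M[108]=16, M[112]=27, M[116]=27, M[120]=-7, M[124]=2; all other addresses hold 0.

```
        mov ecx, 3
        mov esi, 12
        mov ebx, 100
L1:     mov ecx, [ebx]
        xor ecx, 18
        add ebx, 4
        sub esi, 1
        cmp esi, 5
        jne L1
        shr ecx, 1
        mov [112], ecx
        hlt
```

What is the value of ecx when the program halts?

8

after mov ecx, 3: ecx=3
after mov esi, 12: esi=12
after mov ebx, 100: ebx=100
after mov ecx, [ebx]: ecx=M[100]=5
after xor ecx, 18: ecx=5^18=23
after add ebx, 4: ebx=100+4=104
after sub esi, 1: esi=12-1=11
cmp esi, 5  (cmp 11,5)
jne L1: taken
after mov ecx, [ebx]: ecx=M[104]=17
after xor ecx, 18: ecx=17^18=3
after add ebx, 4: ebx=104+4=108
after sub esi, 1: esi=11-1=10
cmp esi, 5  (cmp 10,5)
jne L1: taken
after mov ecx, [ebx]: ecx=M[108]=16
after xor ecx, 18: ecx=16^18=2
after add ebx, 4: ebx=108+4=112
after sub esi, 1: esi=10-1=9
cmp esi, 5  (cmp 9,5)
jne L1: taken
after mov ecx, [ebx]: ecx=M[112]=27
after xor ecx, 18: ecx=27^18=9
after add ebx, 4: ebx=112+4=116
after sub esi, 1: esi=9-1=8
cmp esi, 5  (cmp 8,5)
jne L1: taken
after mov ecx, [ebx]: ecx=M[116]=27
after xor ecx, 18: ecx=27^18=9
after add ebx, 4: ebx=116+4=120
after sub esi, 1: esi=8-1=7
cmp esi, 5  (cmp 7,5)
jne L1: taken
after mov ecx, [ebx]: ecx=M[120]=-7
after xor ecx, 18: ecx=(-7)^18=-21
after add ebx, 4: ebx=120+4=124
after sub esi, 1: esi=7-1=6
cmp esi, 5  (cmp 6,5)
jne L1: taken
after mov ecx, [ebx]: ecx=M[124]=2
after xor ecx, 18: ecx=2^18=16
after add ebx, 4: ebx=124+4=128
after sub esi, 1: esi=6-1=5
cmp esi, 5  (cmp 5,5)
jne L1: not taken
after shr ecx, 1: ecx=16>>1=8
mov [112], ecx → M[112]=8
halt.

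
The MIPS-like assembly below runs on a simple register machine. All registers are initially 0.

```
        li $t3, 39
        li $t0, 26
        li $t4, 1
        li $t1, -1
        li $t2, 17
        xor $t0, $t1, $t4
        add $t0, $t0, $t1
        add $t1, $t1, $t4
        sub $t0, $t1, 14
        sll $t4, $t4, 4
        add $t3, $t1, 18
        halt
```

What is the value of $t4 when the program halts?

16

after li $t3, 39: $t3=39
after li $t0, 26: $t0=26
after li $t4, 1: $t4=1
after li $t1, -1: $t1=-1
after li $t2, 17: $t2=17
after xor $t0, $t1, $t4: $t0=(-1)^1=-2
after add $t0, $t0, $t1: $t0=(-2)+(-1)=-3
after add $t1, $t1, $t4: $t1=(-1)+1=0
after sub $t0, $t1, 14: $t0=0-14=-14
after sll $t4, $t4, 4: $t4=1<<4=16
after add $t3, $t1, 18: $t3=0+18=18
halt.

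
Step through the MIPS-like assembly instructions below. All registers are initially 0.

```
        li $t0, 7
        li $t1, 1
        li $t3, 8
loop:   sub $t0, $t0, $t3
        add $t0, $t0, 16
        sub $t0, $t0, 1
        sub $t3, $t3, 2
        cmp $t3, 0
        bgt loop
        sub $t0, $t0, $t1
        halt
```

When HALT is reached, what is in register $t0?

li $t0, 7 → $t0=7
li $t1, 1 → $t1=1
li $t3, 8 → $t3=8
sub $t0, $t0, $t3 → $t0=7-8=-1
add $t0, $t0, 16 → $t0=(-1)+16=15
sub $t0, $t0, 1 → $t0=15-1=14
sub $t3, $t3, 2 → $t3=8-2=6
cmp $t3, 0  (cmp 6,0)
bgt loop: taken
sub $t0, $t0, $t3 → $t0=14-6=8
add $t0, $t0, 16 → $t0=8+16=24
sub $t0, $t0, 1 → $t0=24-1=23
sub $t3, $t3, 2 → $t3=6-2=4
cmp $t3, 0  (cmp 4,0)
bgt loop: taken
sub $t0, $t0, $t3 → $t0=23-4=19
add $t0, $t0, 16 → $t0=19+16=35
sub $t0, $t0, 1 → $t0=35-1=34
sub $t3, $t3, 2 → $t3=4-2=2
cmp $t3, 0  (cmp 2,0)
bgt loop: taken
sub $t0, $t0, $t3 → $t0=34-2=32
add $t0, $t0, 16 → $t0=32+16=48
sub $t0, $t0, 1 → $t0=48-1=47
sub $t3, $t3, 2 → $t3=2-2=0
cmp $t3, 0  (cmp 0,0)
bgt loop: not taken
sub $t0, $t0, $t1 → $t0=47-1=46
halt.

46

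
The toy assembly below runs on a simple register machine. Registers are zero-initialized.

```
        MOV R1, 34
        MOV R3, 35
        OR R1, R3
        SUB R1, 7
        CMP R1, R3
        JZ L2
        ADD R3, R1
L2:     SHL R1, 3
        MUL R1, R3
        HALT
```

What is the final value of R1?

14112

R1=34
R3=35
R1=34|35=35
R1=35-7=28
CMP R1, R3  (cmp 28,35)
JZ L2: not taken
R3=35+28=63
R1=28<<3=224
R1=224*63=14112
halt.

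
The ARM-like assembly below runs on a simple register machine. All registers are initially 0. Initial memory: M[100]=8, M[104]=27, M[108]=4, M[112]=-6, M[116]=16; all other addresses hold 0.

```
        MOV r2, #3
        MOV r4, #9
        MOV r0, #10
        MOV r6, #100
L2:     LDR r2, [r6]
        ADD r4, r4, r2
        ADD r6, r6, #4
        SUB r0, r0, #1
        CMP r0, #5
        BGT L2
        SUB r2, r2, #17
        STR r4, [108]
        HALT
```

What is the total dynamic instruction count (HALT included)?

37

after MOV r2, #3: r2=3
after MOV r4, #9: r4=9
after MOV r0, #10: r0=10
after MOV r6, #100: r6=100
after LDR r2, [r6]: r2=M[100]=8
after ADD r4, r4, r2: r4=9+8=17
after ADD r6, r6, #4: r6=100+4=104
after SUB r0, r0, #1: r0=10-1=9
CMP r0, #5  (cmp 9,5)
BGT L2: taken
after LDR r2, [r6]: r2=M[104]=27
after ADD r4, r4, r2: r4=17+27=44
after ADD r6, r6, #4: r6=104+4=108
after SUB r0, r0, #1: r0=9-1=8
CMP r0, #5  (cmp 8,5)
BGT L2: taken
after LDR r2, [r6]: r2=M[108]=4
after ADD r4, r4, r2: r4=44+4=48
after ADD r6, r6, #4: r6=108+4=112
after SUB r0, r0, #1: r0=8-1=7
CMP r0, #5  (cmp 7,5)
BGT L2: taken
after LDR r2, [r6]: r2=M[112]=-6
after ADD r4, r4, r2: r4=48+(-6)=42
after ADD r6, r6, #4: r6=112+4=116
after SUB r0, r0, #1: r0=7-1=6
CMP r0, #5  (cmp 6,5)
BGT L2: taken
after LDR r2, [r6]: r2=M[116]=16
after ADD r4, r4, r2: r4=42+16=58
after ADD r6, r6, #4: r6=116+4=120
after SUB r0, r0, #1: r0=6-1=5
CMP r0, #5  (cmp 5,5)
BGT L2: not taken
after SUB r2, r2, #17: r2=16-17=-1
STR r4, [108] → M[108]=58
halt.
Total executed instructions: 37.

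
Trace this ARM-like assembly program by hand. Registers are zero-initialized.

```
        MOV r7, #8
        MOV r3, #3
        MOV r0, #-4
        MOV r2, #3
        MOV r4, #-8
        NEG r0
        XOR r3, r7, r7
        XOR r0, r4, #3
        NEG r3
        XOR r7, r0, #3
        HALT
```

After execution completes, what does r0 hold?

MOV r7, #8 → r7=8
MOV r3, #3 → r3=3
MOV r0, #-4 → r0=-4
MOV r2, #3 → r2=3
MOV r4, #-8 → r4=-8
NEG r0 → r0=-(-4)=4
XOR r3, r7, r7 → r3=8^8=0
XOR r0, r4, #3 → r0=(-8)^3=-5
NEG r3 → r3=-(0)=0
XOR r7, r0, #3 → r7=(-5)^3=-8
halt.

-5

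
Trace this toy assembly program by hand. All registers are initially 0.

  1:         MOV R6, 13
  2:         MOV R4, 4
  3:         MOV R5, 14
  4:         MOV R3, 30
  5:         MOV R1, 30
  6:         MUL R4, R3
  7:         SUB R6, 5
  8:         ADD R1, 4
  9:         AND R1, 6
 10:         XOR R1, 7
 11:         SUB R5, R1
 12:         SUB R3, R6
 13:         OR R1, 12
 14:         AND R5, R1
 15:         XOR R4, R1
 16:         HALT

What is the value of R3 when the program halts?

22

MOV R6, 13 → R6=13
MOV R4, 4 → R4=4
MOV R5, 14 → R5=14
MOV R3, 30 → R3=30
MOV R1, 30 → R1=30
MUL R4, R3 → R4=4*30=120
SUB R6, 5 → R6=13-5=8
ADD R1, 4 → R1=30+4=34
AND R1, 6 → R1=34&6=2
XOR R1, 7 → R1=2^7=5
SUB R5, R1 → R5=14-5=9
SUB R3, R6 → R3=30-8=22
OR R1, 12 → R1=5|12=13
AND R5, R1 → R5=9&13=9
XOR R4, R1 → R4=120^13=117
halt.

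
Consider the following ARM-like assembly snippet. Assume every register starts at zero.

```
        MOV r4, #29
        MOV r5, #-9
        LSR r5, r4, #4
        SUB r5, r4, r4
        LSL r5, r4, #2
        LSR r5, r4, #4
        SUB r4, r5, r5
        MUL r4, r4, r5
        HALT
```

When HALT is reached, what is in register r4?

0

after MOV r4, #29: r4=29
after MOV r5, #-9: r5=-9
after LSR r5, r4, #4: r5=29>>4=1
after SUB r5, r4, r4: r5=29-29=0
after LSL r5, r4, #2: r5=29<<2=116
after LSR r5, r4, #4: r5=29>>4=1
after SUB r4, r5, r5: r4=1-1=0
after MUL r4, r4, r5: r4=0*1=0
halt.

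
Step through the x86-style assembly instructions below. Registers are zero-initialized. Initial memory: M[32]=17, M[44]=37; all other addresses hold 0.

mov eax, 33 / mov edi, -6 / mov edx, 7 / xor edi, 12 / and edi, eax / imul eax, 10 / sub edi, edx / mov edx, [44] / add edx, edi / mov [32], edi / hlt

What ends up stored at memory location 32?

eax=33
edi=-6
edx=7
edi=(-6)^12=-10
edi=(-10)&33=32
eax=33*10=330
edi=32-7=25
edx=M[44]=37
edx=37+25=62
mov [32], edi → M[32]=25
halt.

25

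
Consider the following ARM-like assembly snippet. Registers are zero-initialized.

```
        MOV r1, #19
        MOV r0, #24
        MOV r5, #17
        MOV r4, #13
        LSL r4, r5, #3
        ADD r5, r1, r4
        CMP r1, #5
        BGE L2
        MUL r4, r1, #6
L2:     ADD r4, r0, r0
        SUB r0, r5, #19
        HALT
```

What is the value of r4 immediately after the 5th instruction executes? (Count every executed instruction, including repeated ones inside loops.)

136

MOV r1, #19 → r1=19
MOV r0, #24 → r0=24
MOV r5, #17 → r5=17
MOV r4, #13 → r4=13
LSL r4, r5, #3 → r4=17<<3=136
After step 5: r4 = 136.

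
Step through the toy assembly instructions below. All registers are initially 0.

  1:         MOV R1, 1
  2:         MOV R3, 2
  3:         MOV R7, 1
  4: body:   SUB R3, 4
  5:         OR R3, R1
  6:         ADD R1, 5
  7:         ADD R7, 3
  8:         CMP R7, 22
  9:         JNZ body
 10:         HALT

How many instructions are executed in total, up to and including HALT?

46

R1=1
R3=2
R7=1
R3=2-4=-2
R3=(-2)|1=-1
R1=1+5=6
R7=1+3=4
CMP R7, 22  (cmp 4,22)
JNZ body: taken
R3=(-1)-4=-5
R3=(-5)|6=-1
R1=6+5=11
R7=4+3=7
CMP R7, 22  (cmp 7,22)
JNZ body: taken
R3=(-1)-4=-5
R3=(-5)|11=-5
R1=11+5=16
R7=7+3=10
CMP R7, 22  (cmp 10,22)
JNZ body: taken
R3=(-5)-4=-9
R3=(-9)|16=-9
R1=16+5=21
R7=10+3=13
CMP R7, 22  (cmp 13,22)
JNZ body: taken
R3=(-9)-4=-13
R3=(-13)|21=-9
R1=21+5=26
R7=13+3=16
CMP R7, 22  (cmp 16,22)
JNZ body: taken
R3=(-9)-4=-13
R3=(-13)|26=-5
R1=26+5=31
R7=16+3=19
CMP R7, 22  (cmp 19,22)
JNZ body: taken
R3=(-5)-4=-9
R3=(-9)|31=-1
R1=31+5=36
R7=19+3=22
CMP R7, 22  (cmp 22,22)
JNZ body: not taken
halt.
Total executed instructions: 46.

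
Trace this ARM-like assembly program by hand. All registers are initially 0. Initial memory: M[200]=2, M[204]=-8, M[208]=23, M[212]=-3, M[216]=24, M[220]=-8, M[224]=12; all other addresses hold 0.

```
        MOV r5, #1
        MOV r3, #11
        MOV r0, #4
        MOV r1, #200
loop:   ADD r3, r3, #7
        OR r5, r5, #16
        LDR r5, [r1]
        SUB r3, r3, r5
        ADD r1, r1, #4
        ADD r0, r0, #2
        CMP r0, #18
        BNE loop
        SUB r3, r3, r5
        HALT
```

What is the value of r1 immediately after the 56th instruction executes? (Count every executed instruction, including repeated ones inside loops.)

224

r5=1
r3=11
r0=4
r1=200
r3=11+7=18
r5=1|16=17
r5=M[200]=2
r3=18-2=16
r1=200+4=204
r0=4+2=6
CMP r0, #18  (cmp 6,18)
BNE loop: taken
r3=16+7=23
r5=2|16=18
r5=M[204]=-8
r3=23-(-8)=31
r1=204+4=208
r0=6+2=8
CMP r0, #18  (cmp 8,18)
BNE loop: taken
r3=31+7=38
r5=(-8)|16=-8
r5=M[208]=23
r3=38-23=15
r1=208+4=212
r0=8+2=10
CMP r0, #18  (cmp 10,18)
BNE loop: taken
r3=15+7=22
r5=23|16=23
r5=M[212]=-3
r3=22-(-3)=25
r1=212+4=216
r0=10+2=12
CMP r0, #18  (cmp 12,18)
BNE loop: taken
r3=25+7=32
r5=(-3)|16=-3
r5=M[216]=24
r3=32-24=8
r1=216+4=220
r0=12+2=14
CMP r0, #18  (cmp 14,18)
BNE loop: taken
r3=8+7=15
r5=24|16=24
r5=M[220]=-8
r3=15-(-8)=23
r1=220+4=224
r0=14+2=16
CMP r0, #18  (cmp 16,18)
BNE loop: taken
r3=23+7=30
r5=(-8)|16=-8
r5=M[224]=12
r3=30-12=18
After step 56: r1 = 224.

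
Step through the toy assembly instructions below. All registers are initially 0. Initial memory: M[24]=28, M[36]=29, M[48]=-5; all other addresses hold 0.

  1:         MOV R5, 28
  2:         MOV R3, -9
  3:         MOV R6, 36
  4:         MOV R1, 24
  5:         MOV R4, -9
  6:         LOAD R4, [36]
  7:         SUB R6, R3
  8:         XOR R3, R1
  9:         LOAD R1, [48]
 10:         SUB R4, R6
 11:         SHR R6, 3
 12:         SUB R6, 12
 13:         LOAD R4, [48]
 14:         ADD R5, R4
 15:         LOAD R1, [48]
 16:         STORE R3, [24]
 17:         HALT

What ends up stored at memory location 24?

-17

R5=28
R3=-9
R6=36
R1=24
R4=-9
R4=M[36]=29
R6=36-(-9)=45
R3=(-9)^24=-17
R1=M[48]=-5
R4=29-45=-16
R6=45>>3=5
R6=5-12=-7
R4=M[48]=-5
R5=28+(-5)=23
R1=M[48]=-5
STORE R3, [24] → M[24]=-17
halt.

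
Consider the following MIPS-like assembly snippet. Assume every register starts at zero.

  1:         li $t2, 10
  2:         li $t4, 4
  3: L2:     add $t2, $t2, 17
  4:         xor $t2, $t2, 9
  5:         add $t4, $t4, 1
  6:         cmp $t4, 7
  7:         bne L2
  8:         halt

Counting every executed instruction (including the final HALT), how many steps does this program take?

after li $t2, 10: $t2=10
after li $t4, 4: $t4=4
after add $t2, $t2, 17: $t2=10+17=27
after xor $t2, $t2, 9: $t2=27^9=18
after add $t4, $t4, 1: $t4=4+1=5
cmp $t4, 7  (cmp 5,7)
bne L2: taken
after add $t2, $t2, 17: $t2=18+17=35
after xor $t2, $t2, 9: $t2=35^9=42
after add $t4, $t4, 1: $t4=5+1=6
cmp $t4, 7  (cmp 6,7)
bne L2: taken
after add $t2, $t2, 17: $t2=42+17=59
after xor $t2, $t2, 9: $t2=59^9=50
after add $t4, $t4, 1: $t4=6+1=7
cmp $t4, 7  (cmp 7,7)
bne L2: not taken
halt.
Total executed instructions: 18.

18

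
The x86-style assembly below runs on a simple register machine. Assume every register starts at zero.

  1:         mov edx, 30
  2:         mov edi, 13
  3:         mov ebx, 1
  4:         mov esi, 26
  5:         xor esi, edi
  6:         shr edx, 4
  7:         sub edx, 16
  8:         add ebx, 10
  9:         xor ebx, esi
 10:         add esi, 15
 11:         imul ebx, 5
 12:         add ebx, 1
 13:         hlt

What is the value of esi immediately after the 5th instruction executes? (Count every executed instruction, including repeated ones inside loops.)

mov edx, 30 → edx=30
mov edi, 13 → edi=13
mov ebx, 1 → ebx=1
mov esi, 26 → esi=26
xor esi, edi → esi=26^13=23
After step 5: esi = 23.

23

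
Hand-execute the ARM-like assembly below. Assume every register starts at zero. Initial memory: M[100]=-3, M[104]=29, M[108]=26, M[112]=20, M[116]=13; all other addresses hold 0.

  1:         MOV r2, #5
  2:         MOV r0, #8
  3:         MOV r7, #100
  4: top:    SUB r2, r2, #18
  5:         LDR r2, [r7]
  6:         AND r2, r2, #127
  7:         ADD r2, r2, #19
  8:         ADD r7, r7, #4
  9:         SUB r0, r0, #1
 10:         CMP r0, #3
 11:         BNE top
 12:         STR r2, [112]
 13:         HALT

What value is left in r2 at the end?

MOV r2, #5 → r2=5
MOV r0, #8 → r0=8
MOV r7, #100 → r7=100
SUB r2, r2, #18 → r2=5-18=-13
LDR r2, [r7] → r2=M[100]=-3
AND r2, r2, #127 → r2=(-3)&127=125
ADD r2, r2, #19 → r2=125+19=144
ADD r7, r7, #4 → r7=100+4=104
SUB r0, r0, #1 → r0=8-1=7
CMP r0, #3  (cmp 7,3)
BNE top: taken
SUB r2, r2, #18 → r2=144-18=126
LDR r2, [r7] → r2=M[104]=29
AND r2, r2, #127 → r2=29&127=29
ADD r2, r2, #19 → r2=29+19=48
ADD r7, r7, #4 → r7=104+4=108
SUB r0, r0, #1 → r0=7-1=6
CMP r0, #3  (cmp 6,3)
BNE top: taken
SUB r2, r2, #18 → r2=48-18=30
LDR r2, [r7] → r2=M[108]=26
AND r2, r2, #127 → r2=26&127=26
ADD r2, r2, #19 → r2=26+19=45
ADD r7, r7, #4 → r7=108+4=112
SUB r0, r0, #1 → r0=6-1=5
CMP r0, #3  (cmp 5,3)
BNE top: taken
SUB r2, r2, #18 → r2=45-18=27
LDR r2, [r7] → r2=M[112]=20
AND r2, r2, #127 → r2=20&127=20
ADD r2, r2, #19 → r2=20+19=39
ADD r7, r7, #4 → r7=112+4=116
SUB r0, r0, #1 → r0=5-1=4
CMP r0, #3  (cmp 4,3)
BNE top: taken
SUB r2, r2, #18 → r2=39-18=21
LDR r2, [r7] → r2=M[116]=13
AND r2, r2, #127 → r2=13&127=13
ADD r2, r2, #19 → r2=13+19=32
ADD r7, r7, #4 → r7=116+4=120
SUB r0, r0, #1 → r0=4-1=3
CMP r0, #3  (cmp 3,3)
BNE top: not taken
STR r2, [112] → M[112]=32
halt.

32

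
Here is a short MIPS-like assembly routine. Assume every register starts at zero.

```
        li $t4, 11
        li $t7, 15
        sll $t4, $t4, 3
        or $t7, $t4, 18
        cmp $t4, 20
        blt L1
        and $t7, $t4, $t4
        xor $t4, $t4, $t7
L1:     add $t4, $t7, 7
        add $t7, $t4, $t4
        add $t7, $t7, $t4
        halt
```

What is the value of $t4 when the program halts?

95

after li $t4, 11: $t4=11
after li $t7, 15: $t7=15
after sll $t4, $t4, 3: $t4=11<<3=88
after or $t7, $t4, 18: $t7=88|18=90
cmp $t4, 20  (cmp 88,20)
blt L1: not taken
after and $t7, $t4, $t4: $t7=88&88=88
after xor $t4, $t4, $t7: $t4=88^88=0
after add $t4, $t7, 7: $t4=88+7=95
after add $t7, $t4, $t4: $t7=95+95=190
after add $t7, $t7, $t4: $t7=190+95=285
halt.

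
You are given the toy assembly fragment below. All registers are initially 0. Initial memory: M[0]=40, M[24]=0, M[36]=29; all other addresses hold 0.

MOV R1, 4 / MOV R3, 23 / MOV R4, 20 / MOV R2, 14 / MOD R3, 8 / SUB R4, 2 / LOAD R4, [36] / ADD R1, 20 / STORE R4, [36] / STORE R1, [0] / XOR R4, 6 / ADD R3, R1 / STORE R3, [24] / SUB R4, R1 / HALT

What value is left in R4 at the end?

MOV R1, 4 → R1=4
MOV R3, 23 → R3=23
MOV R4, 20 → R4=20
MOV R2, 14 → R2=14
MOD R3, 8 → R3=23%8=7
SUB R4, 2 → R4=20-2=18
LOAD R4, [36] → R4=M[36]=29
ADD R1, 20 → R1=4+20=24
STORE R4, [36] → M[36]=29
STORE R1, [0] → M[0]=24
XOR R4, 6 → R4=29^6=27
ADD R3, R1 → R3=7+24=31
STORE R3, [24] → M[24]=31
SUB R4, R1 → R4=27-24=3
halt.

3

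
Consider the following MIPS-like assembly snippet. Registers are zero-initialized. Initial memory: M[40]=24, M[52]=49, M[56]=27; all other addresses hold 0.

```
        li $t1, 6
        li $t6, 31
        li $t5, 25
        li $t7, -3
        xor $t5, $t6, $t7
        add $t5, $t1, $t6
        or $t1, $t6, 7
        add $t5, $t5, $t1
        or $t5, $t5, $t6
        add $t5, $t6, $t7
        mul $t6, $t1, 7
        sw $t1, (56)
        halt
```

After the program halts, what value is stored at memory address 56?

li $t1, 6 → $t1=6
li $t6, 31 → $t6=31
li $t5, 25 → $t5=25
li $t7, -3 → $t7=-3
xor $t5, $t6, $t7 → $t5=31^(-3)=-30
add $t5, $t1, $t6 → $t5=6+31=37
or $t1, $t6, 7 → $t1=31|7=31
add $t5, $t5, $t1 → $t5=37+31=68
or $t5, $t5, $t6 → $t5=68|31=95
add $t5, $t6, $t7 → $t5=31+(-3)=28
mul $t6, $t1, 7 → $t6=31*7=217
sw $t1, (56) → M[56]=31
halt.

31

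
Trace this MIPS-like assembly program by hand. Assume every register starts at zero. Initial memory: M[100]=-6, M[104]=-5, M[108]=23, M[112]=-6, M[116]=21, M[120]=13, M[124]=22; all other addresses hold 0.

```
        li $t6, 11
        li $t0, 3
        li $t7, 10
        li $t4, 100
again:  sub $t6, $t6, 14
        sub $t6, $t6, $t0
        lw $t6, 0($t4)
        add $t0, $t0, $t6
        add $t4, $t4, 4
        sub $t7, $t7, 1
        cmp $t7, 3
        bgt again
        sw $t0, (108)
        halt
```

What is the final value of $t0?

$t6=11
$t0=3
$t7=10
$t4=100
$t6=11-14=-3
$t6=(-3)-3=-6
$t6=M[100]=-6
$t0=3+(-6)=-3
$t4=100+4=104
$t7=10-1=9
cmp $t7, 3  (cmp 9,3)
bgt again: taken
$t6=(-6)-14=-20
$t6=(-20)-(-3)=-17
$t6=M[104]=-5
$t0=(-3)+(-5)=-8
$t4=104+4=108
$t7=9-1=8
cmp $t7, 3  (cmp 8,3)
bgt again: taken
$t6=(-5)-14=-19
$t6=(-19)-(-8)=-11
$t6=M[108]=23
$t0=(-8)+23=15
$t4=108+4=112
$t7=8-1=7
cmp $t7, 3  (cmp 7,3)
bgt again: taken
$t6=23-14=9
$t6=9-15=-6
$t6=M[112]=-6
$t0=15+(-6)=9
$t4=112+4=116
$t7=7-1=6
cmp $t7, 3  (cmp 6,3)
bgt again: taken
$t6=(-6)-14=-20
$t6=(-20)-9=-29
$t6=M[116]=21
$t0=9+21=30
$t4=116+4=120
$t7=6-1=5
cmp $t7, 3  (cmp 5,3)
bgt again: taken
$t6=21-14=7
$t6=7-30=-23
$t6=M[120]=13
$t0=30+13=43
$t4=120+4=124
$t7=5-1=4
cmp $t7, 3  (cmp 4,3)
bgt again: taken
$t6=13-14=-1
$t6=(-1)-43=-44
$t6=M[124]=22
$t0=43+22=65
$t4=124+4=128
$t7=4-1=3
cmp $t7, 3  (cmp 3,3)
bgt again: not taken
sw $t0, (108) → M[108]=65
halt.

65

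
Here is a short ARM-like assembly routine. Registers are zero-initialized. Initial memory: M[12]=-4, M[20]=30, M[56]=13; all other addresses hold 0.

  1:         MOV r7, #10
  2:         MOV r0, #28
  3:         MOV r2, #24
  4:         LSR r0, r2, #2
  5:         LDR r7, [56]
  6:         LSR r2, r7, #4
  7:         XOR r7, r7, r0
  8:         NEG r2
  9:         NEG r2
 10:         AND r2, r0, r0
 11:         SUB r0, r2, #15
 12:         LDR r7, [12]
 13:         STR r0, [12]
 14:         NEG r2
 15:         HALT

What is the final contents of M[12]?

MOV r7, #10 → r7=10
MOV r0, #28 → r0=28
MOV r2, #24 → r2=24
LSR r0, r2, #2 → r0=24>>2=6
LDR r7, [56] → r7=M[56]=13
LSR r2, r7, #4 → r2=13>>4=0
XOR r7, r7, r0 → r7=13^6=11
NEG r2 → r2=-(0)=0
NEG r2 → r2=-(0)=0
AND r2, r0, r0 → r2=6&6=6
SUB r0, r2, #15 → r0=6-15=-9
LDR r7, [12] → r7=M[12]=-4
STR r0, [12] → M[12]=-9
NEG r2 → r2=-(6)=-6
halt.

-9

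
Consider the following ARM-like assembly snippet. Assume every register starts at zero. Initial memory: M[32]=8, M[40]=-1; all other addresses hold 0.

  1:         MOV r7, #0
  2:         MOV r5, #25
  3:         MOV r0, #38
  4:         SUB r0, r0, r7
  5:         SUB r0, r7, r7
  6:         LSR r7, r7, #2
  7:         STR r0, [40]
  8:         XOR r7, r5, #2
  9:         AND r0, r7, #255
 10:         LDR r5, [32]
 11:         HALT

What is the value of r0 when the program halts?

27

r7=0
r5=25
r0=38
r0=38-0=38
r0=0-0=0
r7=0>>2=0
STR r0, [40] → M[40]=0
r7=25^2=27
r0=27&255=27
r5=M[32]=8
halt.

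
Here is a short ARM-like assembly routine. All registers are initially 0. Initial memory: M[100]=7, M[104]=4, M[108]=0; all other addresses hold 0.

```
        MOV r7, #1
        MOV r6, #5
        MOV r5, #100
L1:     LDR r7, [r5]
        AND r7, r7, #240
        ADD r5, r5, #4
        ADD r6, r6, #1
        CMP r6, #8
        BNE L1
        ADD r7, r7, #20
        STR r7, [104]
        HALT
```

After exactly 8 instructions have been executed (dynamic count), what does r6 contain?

6

after MOV r7, #1: r7=1
after MOV r6, #5: r6=5
after MOV r5, #100: r5=100
after LDR r7, [r5]: r7=M[100]=7
after AND r7, r7, #240: r7=7&240=0
after ADD r5, r5, #4: r5=100+4=104
after ADD r6, r6, #1: r6=5+1=6
CMP r6, #8  (cmp 6,8)
After step 8: r6 = 6.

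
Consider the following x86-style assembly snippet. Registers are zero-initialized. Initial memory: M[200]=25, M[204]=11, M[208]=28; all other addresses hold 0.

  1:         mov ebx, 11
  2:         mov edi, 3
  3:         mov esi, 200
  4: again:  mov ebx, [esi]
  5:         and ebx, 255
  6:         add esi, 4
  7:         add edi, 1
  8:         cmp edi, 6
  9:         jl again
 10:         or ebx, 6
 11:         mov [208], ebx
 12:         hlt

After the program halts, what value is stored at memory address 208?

after mov ebx, 11: ebx=11
after mov edi, 3: edi=3
after mov esi, 200: esi=200
after mov ebx, [esi]: ebx=M[200]=25
after and ebx, 255: ebx=25&255=25
after add esi, 4: esi=200+4=204
after add edi, 1: edi=3+1=4
cmp edi, 6  (cmp 4,6)
jl again: taken
after mov ebx, [esi]: ebx=M[204]=11
after and ebx, 255: ebx=11&255=11
after add esi, 4: esi=204+4=208
after add edi, 1: edi=4+1=5
cmp edi, 6  (cmp 5,6)
jl again: taken
after mov ebx, [esi]: ebx=M[208]=28
after and ebx, 255: ebx=28&255=28
after add esi, 4: esi=208+4=212
after add edi, 1: edi=5+1=6
cmp edi, 6  (cmp 6,6)
jl again: not taken
after or ebx, 6: ebx=28|6=30
mov [208], ebx → M[208]=30
halt.

30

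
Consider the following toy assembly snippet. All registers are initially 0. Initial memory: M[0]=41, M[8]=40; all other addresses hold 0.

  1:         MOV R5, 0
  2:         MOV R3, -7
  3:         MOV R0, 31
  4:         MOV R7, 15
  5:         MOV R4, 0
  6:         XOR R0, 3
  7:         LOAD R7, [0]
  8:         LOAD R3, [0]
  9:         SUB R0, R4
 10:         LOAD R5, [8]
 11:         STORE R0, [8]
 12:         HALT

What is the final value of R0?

R5=0
R3=-7
R0=31
R7=15
R4=0
R0=31^3=28
R7=M[0]=41
R3=M[0]=41
R0=28-0=28
R5=M[8]=40
STORE R0, [8] → M[8]=28
halt.

28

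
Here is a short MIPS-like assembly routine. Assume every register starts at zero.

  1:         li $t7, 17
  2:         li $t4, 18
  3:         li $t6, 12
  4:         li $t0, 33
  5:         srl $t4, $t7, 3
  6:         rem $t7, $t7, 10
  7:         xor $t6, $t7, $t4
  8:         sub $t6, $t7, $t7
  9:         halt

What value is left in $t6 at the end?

0

after li $t7, 17: $t7=17
after li $t4, 18: $t4=18
after li $t6, 12: $t6=12
after li $t0, 33: $t0=33
after srl $t4, $t7, 3: $t4=17>>3=2
after rem $t7, $t7, 10: $t7=17%10=7
after xor $t6, $t7, $t4: $t6=7^2=5
after sub $t6, $t7, $t7: $t6=7-7=0
halt.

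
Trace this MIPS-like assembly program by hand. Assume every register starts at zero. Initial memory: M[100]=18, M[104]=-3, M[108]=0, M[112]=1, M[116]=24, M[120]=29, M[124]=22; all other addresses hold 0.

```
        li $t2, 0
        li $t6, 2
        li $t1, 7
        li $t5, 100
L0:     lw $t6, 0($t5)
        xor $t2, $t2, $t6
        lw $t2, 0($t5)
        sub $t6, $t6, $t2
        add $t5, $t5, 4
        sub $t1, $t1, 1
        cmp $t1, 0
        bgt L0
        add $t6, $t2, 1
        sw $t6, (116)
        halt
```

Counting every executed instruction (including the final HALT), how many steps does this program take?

63

li $t2, 0 → $t2=0
li $t6, 2 → $t6=2
li $t1, 7 → $t1=7
li $t5, 100 → $t5=100
lw $t6, 0($t5) → $t6=M[100]=18
xor $t2, $t2, $t6 → $t2=0^18=18
lw $t2, 0($t5) → $t2=M[100]=18
sub $t6, $t6, $t2 → $t6=18-18=0
add $t5, $t5, 4 → $t5=100+4=104
sub $t1, $t1, 1 → $t1=7-1=6
cmp $t1, 0  (cmp 6,0)
bgt L0: taken
lw $t6, 0($t5) → $t6=M[104]=-3
xor $t2, $t2, $t6 → $t2=18^(-3)=-17
lw $t2, 0($t5) → $t2=M[104]=-3
sub $t6, $t6, $t2 → $t6=(-3)-(-3)=0
add $t5, $t5, 4 → $t5=104+4=108
sub $t1, $t1, 1 → $t1=6-1=5
cmp $t1, 0  (cmp 5,0)
bgt L0: taken
lw $t6, 0($t5) → $t6=M[108]=0
xor $t2, $t2, $t6 → $t2=(-3)^0=-3
lw $t2, 0($t5) → $t2=M[108]=0
sub $t6, $t6, $t2 → $t6=0-0=0
add $t5, $t5, 4 → $t5=108+4=112
sub $t1, $t1, 1 → $t1=5-1=4
cmp $t1, 0  (cmp 4,0)
bgt L0: taken
lw $t6, 0($t5) → $t6=M[112]=1
xor $t2, $t2, $t6 → $t2=0^1=1
lw $t2, 0($t5) → $t2=M[112]=1
sub $t6, $t6, $t2 → $t6=1-1=0
add $t5, $t5, 4 → $t5=112+4=116
sub $t1, $t1, 1 → $t1=4-1=3
cmp $t1, 0  (cmp 3,0)
bgt L0: taken
lw $t6, 0($t5) → $t6=M[116]=24
xor $t2, $t2, $t6 → $t2=1^24=25
lw $t2, 0($t5) → $t2=M[116]=24
sub $t6, $t6, $t2 → $t6=24-24=0
add $t5, $t5, 4 → $t5=116+4=120
sub $t1, $t1, 1 → $t1=3-1=2
cmp $t1, 0  (cmp 2,0)
bgt L0: taken
lw $t6, 0($t5) → $t6=M[120]=29
xor $t2, $t2, $t6 → $t2=24^29=5
lw $t2, 0($t5) → $t2=M[120]=29
sub $t6, $t6, $t2 → $t6=29-29=0
add $t5, $t5, 4 → $t5=120+4=124
sub $t1, $t1, 1 → $t1=2-1=1
cmp $t1, 0  (cmp 1,0)
bgt L0: taken
lw $t6, 0($t5) → $t6=M[124]=22
xor $t2, $t2, $t6 → $t2=29^22=11
lw $t2, 0($t5) → $t2=M[124]=22
sub $t6, $t6, $t2 → $t6=22-22=0
add $t5, $t5, 4 → $t5=124+4=128
sub $t1, $t1, 1 → $t1=1-1=0
cmp $t1, 0  (cmp 0,0)
bgt L0: not taken
add $t6, $t2, 1 → $t6=22+1=23
sw $t6, (116) → M[116]=23
halt.
Total executed instructions: 63.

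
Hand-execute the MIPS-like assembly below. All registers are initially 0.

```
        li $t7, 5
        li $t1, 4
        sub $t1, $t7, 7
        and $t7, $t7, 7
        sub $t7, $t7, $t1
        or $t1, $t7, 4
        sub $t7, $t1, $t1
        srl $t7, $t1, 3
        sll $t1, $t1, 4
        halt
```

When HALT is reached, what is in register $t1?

112

$t7=5
$t1=4
$t1=5-7=-2
$t7=5&7=5
$t7=5-(-2)=7
$t1=7|4=7
$t7=7-7=0
$t7=7>>3=0
$t1=7<<4=112
halt.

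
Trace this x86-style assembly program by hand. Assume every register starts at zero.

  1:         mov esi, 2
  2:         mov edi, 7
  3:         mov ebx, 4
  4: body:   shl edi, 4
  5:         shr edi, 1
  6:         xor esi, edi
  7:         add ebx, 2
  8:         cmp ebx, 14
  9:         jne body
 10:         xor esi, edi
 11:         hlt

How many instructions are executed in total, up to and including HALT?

35

esi=2
edi=7
ebx=4
edi=7<<4=112
edi=112>>1=56
esi=2^56=58
ebx=4+2=6
cmp ebx, 14  (cmp 6,14)
jne body: taken
edi=56<<4=896
edi=896>>1=448
esi=58^448=506
ebx=6+2=8
cmp ebx, 14  (cmp 8,14)
jne body: taken
edi=448<<4=7168
edi=7168>>1=3584
esi=506^3584=4090
ebx=8+2=10
cmp ebx, 14  (cmp 10,14)
jne body: taken
edi=3584<<4=57344
edi=57344>>1=28672
esi=4090^28672=32762
ebx=10+2=12
cmp ebx, 14  (cmp 12,14)
jne body: taken
edi=28672<<4=458752
edi=458752>>1=229376
esi=32762^229376=262138
ebx=12+2=14
cmp ebx, 14  (cmp 14,14)
jne body: not taken
esi=262138^229376=32762
halt.
Total executed instructions: 35.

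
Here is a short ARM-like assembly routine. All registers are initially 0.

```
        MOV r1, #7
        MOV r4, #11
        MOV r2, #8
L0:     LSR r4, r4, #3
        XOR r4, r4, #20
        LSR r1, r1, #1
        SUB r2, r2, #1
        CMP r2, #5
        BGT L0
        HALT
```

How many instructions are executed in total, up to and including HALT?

22

MOV r1, #7 → r1=7
MOV r4, #11 → r4=11
MOV r2, #8 → r2=8
LSR r4, r4, #3 → r4=11>>3=1
XOR r4, r4, #20 → r4=1^20=21
LSR r1, r1, #1 → r1=7>>1=3
SUB r2, r2, #1 → r2=8-1=7
CMP r2, #5  (cmp 7,5)
BGT L0: taken
LSR r4, r4, #3 → r4=21>>3=2
XOR r4, r4, #20 → r4=2^20=22
LSR r1, r1, #1 → r1=3>>1=1
SUB r2, r2, #1 → r2=7-1=6
CMP r2, #5  (cmp 6,5)
BGT L0: taken
LSR r4, r4, #3 → r4=22>>3=2
XOR r4, r4, #20 → r4=2^20=22
LSR r1, r1, #1 → r1=1>>1=0
SUB r2, r2, #1 → r2=6-1=5
CMP r2, #5  (cmp 5,5)
BGT L0: not taken
halt.
Total executed instructions: 22.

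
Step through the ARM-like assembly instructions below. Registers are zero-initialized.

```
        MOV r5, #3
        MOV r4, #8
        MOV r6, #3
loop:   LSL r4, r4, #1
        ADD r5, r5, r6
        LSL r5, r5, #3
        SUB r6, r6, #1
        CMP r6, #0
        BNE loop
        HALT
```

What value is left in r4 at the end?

r5=3
r4=8
r6=3
r4=8<<1=16
r5=3+3=6
r5=6<<3=48
r6=3-1=2
CMP r6, #0  (cmp 2,0)
BNE loop: taken
r4=16<<1=32
r5=48+2=50
r5=50<<3=400
r6=2-1=1
CMP r6, #0  (cmp 1,0)
BNE loop: taken
r4=32<<1=64
r5=400+1=401
r5=401<<3=3208
r6=1-1=0
CMP r6, #0  (cmp 0,0)
BNE loop: not taken
halt.

64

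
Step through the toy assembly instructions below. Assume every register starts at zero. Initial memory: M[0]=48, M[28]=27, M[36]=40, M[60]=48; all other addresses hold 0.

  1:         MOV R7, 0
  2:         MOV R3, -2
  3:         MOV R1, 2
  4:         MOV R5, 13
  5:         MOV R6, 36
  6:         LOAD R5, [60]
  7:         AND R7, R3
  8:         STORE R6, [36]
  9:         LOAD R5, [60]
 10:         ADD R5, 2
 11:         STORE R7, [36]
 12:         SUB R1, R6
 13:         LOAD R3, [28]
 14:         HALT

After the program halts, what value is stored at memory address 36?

0

MOV R7, 0 → R7=0
MOV R3, -2 → R3=-2
MOV R1, 2 → R1=2
MOV R5, 13 → R5=13
MOV R6, 36 → R6=36
LOAD R5, [60] → R5=M[60]=48
AND R7, R3 → R7=0&(-2)=0
STORE R6, [36] → M[36]=36
LOAD R5, [60] → R5=M[60]=48
ADD R5, 2 → R5=48+2=50
STORE R7, [36] → M[36]=0
SUB R1, R6 → R1=2-36=-34
LOAD R3, [28] → R3=M[28]=27
halt.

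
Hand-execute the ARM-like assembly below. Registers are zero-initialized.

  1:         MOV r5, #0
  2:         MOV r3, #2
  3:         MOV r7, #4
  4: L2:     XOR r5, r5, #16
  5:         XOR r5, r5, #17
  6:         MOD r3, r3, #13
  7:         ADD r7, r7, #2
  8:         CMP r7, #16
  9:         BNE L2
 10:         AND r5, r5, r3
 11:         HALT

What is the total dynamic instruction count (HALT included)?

41

r5=0
r3=2
r7=4
r5=0^16=16
r5=16^17=1
r3=2%13=2
r7=4+2=6
CMP r7, #16  (cmp 6,16)
BNE L2: taken
r5=1^16=17
r5=17^17=0
r3=2%13=2
r7=6+2=8
CMP r7, #16  (cmp 8,16)
BNE L2: taken
r5=0^16=16
r5=16^17=1
r3=2%13=2
r7=8+2=10
CMP r7, #16  (cmp 10,16)
BNE L2: taken
r5=1^16=17
r5=17^17=0
r3=2%13=2
r7=10+2=12
CMP r7, #16  (cmp 12,16)
BNE L2: taken
r5=0^16=16
r5=16^17=1
r3=2%13=2
r7=12+2=14
CMP r7, #16  (cmp 14,16)
BNE L2: taken
r5=1^16=17
r5=17^17=0
r3=2%13=2
r7=14+2=16
CMP r7, #16  (cmp 16,16)
BNE L2: not taken
r5=0&2=0
halt.
Total executed instructions: 41.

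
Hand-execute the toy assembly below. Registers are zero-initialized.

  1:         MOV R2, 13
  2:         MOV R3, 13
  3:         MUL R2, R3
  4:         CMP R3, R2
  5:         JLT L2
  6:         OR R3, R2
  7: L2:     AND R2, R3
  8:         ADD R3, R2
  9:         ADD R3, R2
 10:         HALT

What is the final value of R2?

R2=13
R3=13
R2=13*13=169
CMP R3, R2  (cmp 13,169)
JLT L2: taken
R2=169&13=9
R3=13+9=22
R3=22+9=31
halt.

9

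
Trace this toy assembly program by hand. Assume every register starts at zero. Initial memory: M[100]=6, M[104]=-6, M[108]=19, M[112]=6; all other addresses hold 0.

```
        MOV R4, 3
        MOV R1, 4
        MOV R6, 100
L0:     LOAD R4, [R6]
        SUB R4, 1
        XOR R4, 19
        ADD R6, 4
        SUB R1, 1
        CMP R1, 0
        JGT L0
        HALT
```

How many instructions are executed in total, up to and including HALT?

R4=3
R1=4
R6=100
R4=M[100]=6
R4=6-1=5
R4=5^19=22
R6=100+4=104
R1=4-1=3
CMP R1, 0  (cmp 3,0)
JGT L0: taken
R4=M[104]=-6
R4=(-6)-1=-7
R4=(-7)^19=-22
R6=104+4=108
R1=3-1=2
CMP R1, 0  (cmp 2,0)
JGT L0: taken
R4=M[108]=19
R4=19-1=18
R4=18^19=1
R6=108+4=112
R1=2-1=1
CMP R1, 0  (cmp 1,0)
JGT L0: taken
R4=M[112]=6
R4=6-1=5
R4=5^19=22
R6=112+4=116
R1=1-1=0
CMP R1, 0  (cmp 0,0)
JGT L0: not taken
halt.
Total executed instructions: 32.

32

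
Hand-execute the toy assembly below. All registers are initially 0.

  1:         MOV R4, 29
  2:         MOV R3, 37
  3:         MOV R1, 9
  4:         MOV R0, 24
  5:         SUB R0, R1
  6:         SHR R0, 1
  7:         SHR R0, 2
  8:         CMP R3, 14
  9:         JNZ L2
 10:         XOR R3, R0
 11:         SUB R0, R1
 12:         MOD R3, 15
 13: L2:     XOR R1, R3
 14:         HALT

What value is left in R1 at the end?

R4=29
R3=37
R1=9
R0=24
R0=24-9=15
R0=15>>1=7
R0=7>>2=1
CMP R3, 14  (cmp 37,14)
JNZ L2: taken
R1=9^37=44
halt.

44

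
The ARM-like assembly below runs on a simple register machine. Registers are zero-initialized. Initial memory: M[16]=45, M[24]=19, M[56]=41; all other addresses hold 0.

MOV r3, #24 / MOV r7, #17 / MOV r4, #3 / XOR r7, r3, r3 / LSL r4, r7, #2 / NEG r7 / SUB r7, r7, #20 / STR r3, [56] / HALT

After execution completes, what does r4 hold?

0

r3=24
r7=17
r4=3
r7=24^24=0
r4=0<<2=0
r7=-(0)=0
r7=0-20=-20
STR r3, [56] → M[56]=24
halt.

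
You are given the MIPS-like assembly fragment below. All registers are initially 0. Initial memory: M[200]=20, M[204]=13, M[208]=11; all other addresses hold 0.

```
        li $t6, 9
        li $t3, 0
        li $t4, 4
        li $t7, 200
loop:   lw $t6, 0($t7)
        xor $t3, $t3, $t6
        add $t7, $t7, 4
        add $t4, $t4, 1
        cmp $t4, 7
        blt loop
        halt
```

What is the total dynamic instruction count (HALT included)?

23

$t6=9
$t3=0
$t4=4
$t7=200
$t6=M[200]=20
$t3=0^20=20
$t7=200+4=204
$t4=4+1=5
cmp $t4, 7  (cmp 5,7)
blt loop: taken
$t6=M[204]=13
$t3=20^13=25
$t7=204+4=208
$t4=5+1=6
cmp $t4, 7  (cmp 6,7)
blt loop: taken
$t6=M[208]=11
$t3=25^11=18
$t7=208+4=212
$t4=6+1=7
cmp $t4, 7  (cmp 7,7)
blt loop: not taken
halt.
Total executed instructions: 23.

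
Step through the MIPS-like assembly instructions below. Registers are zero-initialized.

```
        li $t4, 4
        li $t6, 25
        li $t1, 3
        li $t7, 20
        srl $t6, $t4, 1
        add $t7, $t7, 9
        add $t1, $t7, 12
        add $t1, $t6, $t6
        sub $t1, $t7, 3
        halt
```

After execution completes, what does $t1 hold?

$t4=4
$t6=25
$t1=3
$t7=20
$t6=4>>1=2
$t7=20+9=29
$t1=29+12=41
$t1=2+2=4
$t1=29-3=26
halt.

26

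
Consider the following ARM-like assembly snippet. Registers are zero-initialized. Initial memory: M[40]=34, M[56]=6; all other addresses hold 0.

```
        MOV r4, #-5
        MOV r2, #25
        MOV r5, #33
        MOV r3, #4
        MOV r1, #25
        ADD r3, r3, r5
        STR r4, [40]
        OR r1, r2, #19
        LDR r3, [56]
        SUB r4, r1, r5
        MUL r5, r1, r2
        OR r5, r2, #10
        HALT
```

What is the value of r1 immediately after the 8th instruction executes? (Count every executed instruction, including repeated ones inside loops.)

27

MOV r4, #-5 → r4=-5
MOV r2, #25 → r2=25
MOV r5, #33 → r5=33
MOV r3, #4 → r3=4
MOV r1, #25 → r1=25
ADD r3, r3, r5 → r3=4+33=37
STR r4, [40] → M[40]=-5
OR r1, r2, #19 → r1=25|19=27
After step 8: r1 = 27.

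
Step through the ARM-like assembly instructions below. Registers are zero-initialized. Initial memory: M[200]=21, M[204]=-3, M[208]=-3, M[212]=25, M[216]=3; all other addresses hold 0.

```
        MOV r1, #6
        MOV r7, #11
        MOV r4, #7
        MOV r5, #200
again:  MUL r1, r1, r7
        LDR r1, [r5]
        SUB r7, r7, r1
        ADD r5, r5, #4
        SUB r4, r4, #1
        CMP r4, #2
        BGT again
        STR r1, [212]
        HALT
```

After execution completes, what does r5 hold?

after MOV r1, #6: r1=6
after MOV r7, #11: r7=11
after MOV r4, #7: r4=7
after MOV r5, #200: r5=200
after MUL r1, r1, r7: r1=6*11=66
after LDR r1, [r5]: r1=M[200]=21
after SUB r7, r7, r1: r7=11-21=-10
after ADD r5, r5, #4: r5=200+4=204
after SUB r4, r4, #1: r4=7-1=6
CMP r4, #2  (cmp 6,2)
BGT again: taken
after MUL r1, r1, r7: r1=21*(-10)=-210
after LDR r1, [r5]: r1=M[204]=-3
after SUB r7, r7, r1: r7=(-10)-(-3)=-7
after ADD r5, r5, #4: r5=204+4=208
after SUB r4, r4, #1: r4=6-1=5
CMP r4, #2  (cmp 5,2)
BGT again: taken
after MUL r1, r1, r7: r1=(-3)*(-7)=21
after LDR r1, [r5]: r1=M[208]=-3
after SUB r7, r7, r1: r7=(-7)-(-3)=-4
after ADD r5, r5, #4: r5=208+4=212
after SUB r4, r4, #1: r4=5-1=4
CMP r4, #2  (cmp 4,2)
BGT again: taken
after MUL r1, r1, r7: r1=(-3)*(-4)=12
after LDR r1, [r5]: r1=M[212]=25
after SUB r7, r7, r1: r7=(-4)-25=-29
after ADD r5, r5, #4: r5=212+4=216
after SUB r4, r4, #1: r4=4-1=3
CMP r4, #2  (cmp 3,2)
BGT again: taken
after MUL r1, r1, r7: r1=25*(-29)=-725
after LDR r1, [r5]: r1=M[216]=3
after SUB r7, r7, r1: r7=(-29)-3=-32
after ADD r5, r5, #4: r5=216+4=220
after SUB r4, r4, #1: r4=3-1=2
CMP r4, #2  (cmp 2,2)
BGT again: not taken
STR r1, [212] → M[212]=3
halt.

220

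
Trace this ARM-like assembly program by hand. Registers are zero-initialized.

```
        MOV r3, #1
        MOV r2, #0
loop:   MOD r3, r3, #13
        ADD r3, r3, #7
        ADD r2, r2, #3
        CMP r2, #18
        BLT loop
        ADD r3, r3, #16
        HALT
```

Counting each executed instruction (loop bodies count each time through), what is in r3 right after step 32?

17

r3=1
r2=0
r3=1%13=1
r3=1+7=8
r2=0+3=3
CMP r2, #18  (cmp 3,18)
BLT loop: taken
r3=8%13=8
r3=8+7=15
r2=3+3=6
CMP r2, #18  (cmp 6,18)
BLT loop: taken
r3=15%13=2
r3=2+7=9
r2=6+3=9
CMP r2, #18  (cmp 9,18)
BLT loop: taken
r3=9%13=9
r3=9+7=16
r2=9+3=12
CMP r2, #18  (cmp 12,18)
BLT loop: taken
r3=16%13=3
r3=3+7=10
r2=12+3=15
CMP r2, #18  (cmp 15,18)
BLT loop: taken
r3=10%13=10
r3=10+7=17
r2=15+3=18
CMP r2, #18  (cmp 18,18)
BLT loop: not taken
After step 32: r3 = 17.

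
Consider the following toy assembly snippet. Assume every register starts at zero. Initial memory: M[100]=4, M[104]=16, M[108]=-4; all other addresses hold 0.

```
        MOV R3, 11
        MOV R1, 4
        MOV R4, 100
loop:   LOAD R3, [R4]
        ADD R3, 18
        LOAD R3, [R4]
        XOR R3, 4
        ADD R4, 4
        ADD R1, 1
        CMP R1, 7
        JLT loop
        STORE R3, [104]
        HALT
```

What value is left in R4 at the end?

after MOV R3, 11: R3=11
after MOV R1, 4: R1=4
after MOV R4, 100: R4=100
after LOAD R3, [R4]: R3=M[100]=4
after ADD R3, 18: R3=4+18=22
after LOAD R3, [R4]: R3=M[100]=4
after XOR R3, 4: R3=4^4=0
after ADD R4, 4: R4=100+4=104
after ADD R1, 1: R1=4+1=5
CMP R1, 7  (cmp 5,7)
JLT loop: taken
after LOAD R3, [R4]: R3=M[104]=16
after ADD R3, 18: R3=16+18=34
after LOAD R3, [R4]: R3=M[104]=16
after XOR R3, 4: R3=16^4=20
after ADD R4, 4: R4=104+4=108
after ADD R1, 1: R1=5+1=6
CMP R1, 7  (cmp 6,7)
JLT loop: taken
after LOAD R3, [R4]: R3=M[108]=-4
after ADD R3, 18: R3=(-4)+18=14
after LOAD R3, [R4]: R3=M[108]=-4
after XOR R3, 4: R3=(-4)^4=-8
after ADD R4, 4: R4=108+4=112
after ADD R1, 1: R1=6+1=7
CMP R1, 7  (cmp 7,7)
JLT loop: not taken
STORE R3, [104] → M[104]=-8
halt.

112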